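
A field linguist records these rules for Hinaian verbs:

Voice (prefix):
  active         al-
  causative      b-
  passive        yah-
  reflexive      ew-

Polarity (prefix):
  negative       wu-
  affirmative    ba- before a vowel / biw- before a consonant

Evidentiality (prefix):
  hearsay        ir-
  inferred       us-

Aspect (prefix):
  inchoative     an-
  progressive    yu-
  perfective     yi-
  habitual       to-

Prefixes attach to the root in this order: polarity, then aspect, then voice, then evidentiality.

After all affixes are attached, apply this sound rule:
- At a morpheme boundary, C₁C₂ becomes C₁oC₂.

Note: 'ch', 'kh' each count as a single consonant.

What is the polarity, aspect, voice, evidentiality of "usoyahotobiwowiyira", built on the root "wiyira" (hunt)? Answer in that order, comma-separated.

Segment: us-yah-to-biw-wiyira.
polarity: ba/biw- → affirmative.
aspect: to- → habitual.
voice: yah- → passive.
evidentiality: us- → inferred.

affirmative, habitual, passive, inferred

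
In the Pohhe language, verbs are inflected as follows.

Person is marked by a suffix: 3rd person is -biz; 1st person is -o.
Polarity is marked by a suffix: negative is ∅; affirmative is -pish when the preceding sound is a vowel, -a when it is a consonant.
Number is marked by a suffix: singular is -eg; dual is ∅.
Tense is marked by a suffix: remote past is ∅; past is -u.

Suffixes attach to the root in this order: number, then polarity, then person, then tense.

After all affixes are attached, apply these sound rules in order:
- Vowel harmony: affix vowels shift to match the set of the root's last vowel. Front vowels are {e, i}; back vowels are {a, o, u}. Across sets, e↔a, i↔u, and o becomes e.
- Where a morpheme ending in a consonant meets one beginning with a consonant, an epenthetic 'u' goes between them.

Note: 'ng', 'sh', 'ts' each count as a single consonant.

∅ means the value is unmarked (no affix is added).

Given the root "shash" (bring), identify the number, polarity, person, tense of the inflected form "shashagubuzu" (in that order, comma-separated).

singular, negative, 3rd person, past

Segment: shash-eg-biz-u.
number: -eg → singular.
polarity: ∅ → negative.
person: -biz → 3rd person.
tense: -u → past.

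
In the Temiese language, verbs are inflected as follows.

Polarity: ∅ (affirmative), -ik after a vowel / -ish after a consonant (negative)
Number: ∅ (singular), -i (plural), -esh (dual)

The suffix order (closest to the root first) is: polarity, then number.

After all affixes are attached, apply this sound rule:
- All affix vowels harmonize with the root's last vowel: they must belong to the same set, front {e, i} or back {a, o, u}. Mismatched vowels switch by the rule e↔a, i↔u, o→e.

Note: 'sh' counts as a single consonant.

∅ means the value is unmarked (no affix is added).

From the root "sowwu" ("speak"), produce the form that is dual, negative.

sowwuukash

Attach polarity negative -ik (after vowel 'u') → sowwuik.
Attach number dual -esh → sowwuikesh.
Apply vowel harmony: sowwuikesh → sowwuukash.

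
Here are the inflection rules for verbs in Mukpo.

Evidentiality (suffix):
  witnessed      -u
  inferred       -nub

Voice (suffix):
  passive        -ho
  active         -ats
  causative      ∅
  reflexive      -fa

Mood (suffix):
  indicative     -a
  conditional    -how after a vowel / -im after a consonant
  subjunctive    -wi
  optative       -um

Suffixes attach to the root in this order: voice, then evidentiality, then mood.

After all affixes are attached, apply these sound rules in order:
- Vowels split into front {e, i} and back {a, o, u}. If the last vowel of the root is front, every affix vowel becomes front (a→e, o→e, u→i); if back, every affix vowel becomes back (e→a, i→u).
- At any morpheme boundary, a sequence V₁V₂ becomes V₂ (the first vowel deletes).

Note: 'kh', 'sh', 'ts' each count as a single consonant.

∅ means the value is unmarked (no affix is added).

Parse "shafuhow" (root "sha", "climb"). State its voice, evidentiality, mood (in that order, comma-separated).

Segment: sha-fa-u-how.
voice: -fa → reflexive.
evidentiality: -u → witnessed.
mood: -how/im → conditional.

reflexive, witnessed, conditional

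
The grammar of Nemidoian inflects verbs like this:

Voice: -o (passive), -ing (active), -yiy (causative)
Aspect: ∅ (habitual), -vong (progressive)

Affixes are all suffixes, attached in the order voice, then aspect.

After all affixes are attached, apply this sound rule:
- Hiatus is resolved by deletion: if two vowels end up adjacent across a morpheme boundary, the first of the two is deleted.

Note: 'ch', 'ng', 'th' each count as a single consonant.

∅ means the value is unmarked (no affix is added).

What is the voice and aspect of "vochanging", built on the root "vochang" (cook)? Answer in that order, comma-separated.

Segment: vochang-ing.
voice: -ing → active.
aspect: ∅ → habitual.

active, habitual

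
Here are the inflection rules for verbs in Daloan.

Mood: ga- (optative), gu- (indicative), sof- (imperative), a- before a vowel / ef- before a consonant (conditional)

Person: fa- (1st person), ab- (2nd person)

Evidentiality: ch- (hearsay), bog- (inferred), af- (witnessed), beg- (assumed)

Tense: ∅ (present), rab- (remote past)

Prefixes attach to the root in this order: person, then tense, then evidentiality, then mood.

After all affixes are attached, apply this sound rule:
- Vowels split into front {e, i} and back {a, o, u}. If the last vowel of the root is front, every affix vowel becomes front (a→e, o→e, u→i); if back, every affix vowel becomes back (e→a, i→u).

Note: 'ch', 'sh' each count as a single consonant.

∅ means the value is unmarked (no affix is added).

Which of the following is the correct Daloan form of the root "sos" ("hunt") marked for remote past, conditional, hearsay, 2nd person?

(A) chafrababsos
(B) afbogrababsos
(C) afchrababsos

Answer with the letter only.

C

Attach person 2nd person ab- → absos.
Attach tense remote past rab- → rababsos.
Attach evidentiality hearsay ch- → chrababsos.
Attach mood conditional ef- (before consonant 'ch') → efchrababsos.
Apply vowel harmony: efchrababsos → afchrababsos.
So the correct form is afchrababsos, option (C).
(B) afbogrababsos is wrong: it uses inferred instead of hearsay for evidentiality.
(A) chafrababsos is wrong: it has the affixes in the wrong order.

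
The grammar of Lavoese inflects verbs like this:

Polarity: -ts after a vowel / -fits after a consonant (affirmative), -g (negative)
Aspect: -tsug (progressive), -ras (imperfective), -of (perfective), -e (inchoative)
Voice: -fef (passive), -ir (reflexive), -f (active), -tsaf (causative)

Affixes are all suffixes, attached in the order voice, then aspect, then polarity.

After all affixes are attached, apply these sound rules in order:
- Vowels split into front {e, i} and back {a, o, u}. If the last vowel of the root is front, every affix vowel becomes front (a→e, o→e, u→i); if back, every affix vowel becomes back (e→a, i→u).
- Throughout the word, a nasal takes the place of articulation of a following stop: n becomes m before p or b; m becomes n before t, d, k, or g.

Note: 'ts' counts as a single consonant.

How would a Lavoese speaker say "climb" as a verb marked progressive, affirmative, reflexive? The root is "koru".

koruurtsugfuts

Attach voice reflexive -ir → koruir.
Attach aspect progressive -tsug → koruirtsug.
Attach polarity affirmative -fits (after consonant 'g') → koruirtsugfits.
Apply vowel harmony: koruirtsugfits → koruurtsugfuts.
Nasal assimilation: no change.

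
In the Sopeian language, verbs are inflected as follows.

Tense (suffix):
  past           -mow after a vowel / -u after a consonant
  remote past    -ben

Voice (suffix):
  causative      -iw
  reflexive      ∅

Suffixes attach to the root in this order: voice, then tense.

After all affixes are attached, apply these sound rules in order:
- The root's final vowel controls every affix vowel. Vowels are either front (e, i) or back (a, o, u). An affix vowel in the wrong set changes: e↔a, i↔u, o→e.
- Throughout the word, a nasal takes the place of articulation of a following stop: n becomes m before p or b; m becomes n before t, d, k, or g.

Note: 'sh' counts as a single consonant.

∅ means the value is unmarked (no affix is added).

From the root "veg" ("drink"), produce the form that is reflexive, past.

vegi

voice = reflexive: zero marking, form stays veg.
Attach tense past -u (after consonant 'g') → vegu.
Apply vowel harmony: vegu → vegi.
Nasal assimilation: no change.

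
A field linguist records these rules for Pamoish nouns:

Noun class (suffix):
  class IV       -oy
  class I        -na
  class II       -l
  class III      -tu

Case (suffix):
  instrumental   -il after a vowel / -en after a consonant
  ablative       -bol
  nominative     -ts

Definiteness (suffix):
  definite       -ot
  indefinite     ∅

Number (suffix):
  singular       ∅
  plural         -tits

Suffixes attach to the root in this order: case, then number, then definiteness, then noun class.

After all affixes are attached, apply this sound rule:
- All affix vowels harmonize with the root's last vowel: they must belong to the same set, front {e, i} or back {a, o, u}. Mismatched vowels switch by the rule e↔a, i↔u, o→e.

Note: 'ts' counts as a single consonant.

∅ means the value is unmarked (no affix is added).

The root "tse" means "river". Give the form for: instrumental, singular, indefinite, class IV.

tseiley

Attach case instrumental -il (after vowel 'e') → tseil.
number = singular: zero marking, form stays tseil.
definiteness = indefinite: zero marking, form stays tseil.
Attach noun class class IV -oy → tseiloy.
Apply vowel harmony: tseiloy → tseiley.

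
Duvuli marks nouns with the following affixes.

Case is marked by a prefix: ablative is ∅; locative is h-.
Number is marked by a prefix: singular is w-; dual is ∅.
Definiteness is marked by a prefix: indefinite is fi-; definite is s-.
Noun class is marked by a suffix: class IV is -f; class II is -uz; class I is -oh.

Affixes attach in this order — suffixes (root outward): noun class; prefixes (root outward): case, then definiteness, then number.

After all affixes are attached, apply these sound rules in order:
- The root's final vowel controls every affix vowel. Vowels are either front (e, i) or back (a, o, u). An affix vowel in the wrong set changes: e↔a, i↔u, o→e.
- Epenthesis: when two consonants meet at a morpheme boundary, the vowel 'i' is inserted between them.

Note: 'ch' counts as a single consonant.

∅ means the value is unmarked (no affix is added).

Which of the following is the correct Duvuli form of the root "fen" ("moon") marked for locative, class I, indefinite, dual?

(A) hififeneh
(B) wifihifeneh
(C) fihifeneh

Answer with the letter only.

C

Attach case locative h- → hfen.
Attach definiteness indefinite fi- → fihfen.
number = dual: zero marking, form stays fihfen.
Attach noun class class I -oh → fihfenoh.
Apply vowel harmony: fihfenoh → fihfeneh.
Apply epenthesis: fihfeneh → fihifeneh.
So the correct form is fihifeneh, option (C).
(B) wifihifeneh is wrong: it uses singular instead of dual for number.
(A) hififeneh is wrong: it has the affixes in the wrong order.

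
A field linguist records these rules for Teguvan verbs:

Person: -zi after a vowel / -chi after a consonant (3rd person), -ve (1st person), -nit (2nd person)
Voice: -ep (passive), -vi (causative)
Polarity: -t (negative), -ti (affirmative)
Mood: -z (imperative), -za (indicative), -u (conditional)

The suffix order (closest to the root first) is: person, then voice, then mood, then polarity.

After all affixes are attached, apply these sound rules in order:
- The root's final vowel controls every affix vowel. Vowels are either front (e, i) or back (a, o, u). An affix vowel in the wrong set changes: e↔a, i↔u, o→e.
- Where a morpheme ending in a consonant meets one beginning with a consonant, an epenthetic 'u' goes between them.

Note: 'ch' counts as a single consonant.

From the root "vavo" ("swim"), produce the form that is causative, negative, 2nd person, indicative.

Attach person 2nd person -nit → vavonit.
Attach voice causative -vi → vavonitvi.
Attach mood indicative -za → vavonitviza.
Attach polarity negative -t → vavonitvizat.
Apply vowel harmony: vavonitvizat → vavonutvuzat.
Apply epenthesis: vavonutvuzat → vavonutuvuzat.

vavonutuvuzat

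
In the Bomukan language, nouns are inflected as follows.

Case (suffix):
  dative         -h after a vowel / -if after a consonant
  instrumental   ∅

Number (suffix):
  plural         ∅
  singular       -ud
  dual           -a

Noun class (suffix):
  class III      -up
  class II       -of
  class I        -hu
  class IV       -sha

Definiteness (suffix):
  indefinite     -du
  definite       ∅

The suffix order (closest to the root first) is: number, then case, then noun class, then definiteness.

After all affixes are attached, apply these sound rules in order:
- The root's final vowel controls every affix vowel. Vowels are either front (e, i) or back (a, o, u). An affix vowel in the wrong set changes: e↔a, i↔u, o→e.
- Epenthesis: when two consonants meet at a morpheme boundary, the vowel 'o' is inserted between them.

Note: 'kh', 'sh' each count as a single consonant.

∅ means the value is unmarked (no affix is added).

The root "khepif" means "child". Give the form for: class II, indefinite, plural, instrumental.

number = plural: zero marking, form stays khepif.
case = instrumental: zero marking, form stays khepif.
Attach noun class class II -of → khepifof.
Attach definiteness indefinite -du → khepifofdu.
Apply vowel harmony: khepifofdu → khepifefdi.
Apply epenthesis: khepifefdi → khepifefodi.

khepifefodi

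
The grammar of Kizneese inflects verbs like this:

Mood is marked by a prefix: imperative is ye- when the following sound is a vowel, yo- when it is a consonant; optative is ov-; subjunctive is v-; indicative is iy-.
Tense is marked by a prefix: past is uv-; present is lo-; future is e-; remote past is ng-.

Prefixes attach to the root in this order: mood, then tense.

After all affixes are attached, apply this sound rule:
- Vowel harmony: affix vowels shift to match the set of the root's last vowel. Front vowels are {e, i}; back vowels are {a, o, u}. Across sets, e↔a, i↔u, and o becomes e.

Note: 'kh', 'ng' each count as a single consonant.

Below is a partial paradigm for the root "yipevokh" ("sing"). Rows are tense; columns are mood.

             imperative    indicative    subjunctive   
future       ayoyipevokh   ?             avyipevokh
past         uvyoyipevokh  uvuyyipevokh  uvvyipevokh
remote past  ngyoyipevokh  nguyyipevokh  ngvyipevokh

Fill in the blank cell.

auyyipevokh

Attach mood indicative iy- → iyyipevokh.
Attach tense future e- → eiyyipevokh.
Apply vowel harmony: eiyyipevokh → auyyipevokh.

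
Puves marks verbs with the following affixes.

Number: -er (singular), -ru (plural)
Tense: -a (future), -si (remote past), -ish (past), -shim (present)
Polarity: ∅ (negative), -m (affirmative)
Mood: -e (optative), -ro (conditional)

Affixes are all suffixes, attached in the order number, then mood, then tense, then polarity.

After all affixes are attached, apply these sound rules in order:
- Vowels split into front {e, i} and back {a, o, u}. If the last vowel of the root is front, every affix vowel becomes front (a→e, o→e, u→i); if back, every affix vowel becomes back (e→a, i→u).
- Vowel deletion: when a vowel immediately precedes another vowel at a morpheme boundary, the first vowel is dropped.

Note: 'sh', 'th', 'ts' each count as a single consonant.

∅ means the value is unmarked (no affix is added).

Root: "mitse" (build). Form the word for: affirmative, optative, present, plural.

Attach number plural -ru → mitseru.
Attach mood optative -e → mitserue.
Attach tense present -shim → mitserueshim.
Attach polarity affirmative -m → mitserueshimm.
Apply vowel harmony: mitserueshimm → mitserieshimm.
Apply vowel deletion: mitserieshimm → mitsereshimm.

mitsereshimm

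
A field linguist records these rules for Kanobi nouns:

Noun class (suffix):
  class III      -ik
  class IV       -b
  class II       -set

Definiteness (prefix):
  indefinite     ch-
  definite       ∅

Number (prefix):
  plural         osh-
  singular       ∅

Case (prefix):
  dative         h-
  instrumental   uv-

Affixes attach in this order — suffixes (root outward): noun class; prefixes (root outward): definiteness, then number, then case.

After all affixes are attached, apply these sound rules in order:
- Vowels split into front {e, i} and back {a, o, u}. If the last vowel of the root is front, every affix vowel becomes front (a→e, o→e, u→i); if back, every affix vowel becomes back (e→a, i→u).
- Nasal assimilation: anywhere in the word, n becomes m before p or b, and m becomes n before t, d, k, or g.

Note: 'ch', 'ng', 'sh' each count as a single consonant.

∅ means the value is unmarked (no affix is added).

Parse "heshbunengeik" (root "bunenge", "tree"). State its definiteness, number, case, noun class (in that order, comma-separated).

definite, plural, dative, class III

Segment: h-osh-bunenge-ik.
definiteness: ∅ → definite.
number: osh- → plural.
case: h- → dative.
noun class: -ik → class III.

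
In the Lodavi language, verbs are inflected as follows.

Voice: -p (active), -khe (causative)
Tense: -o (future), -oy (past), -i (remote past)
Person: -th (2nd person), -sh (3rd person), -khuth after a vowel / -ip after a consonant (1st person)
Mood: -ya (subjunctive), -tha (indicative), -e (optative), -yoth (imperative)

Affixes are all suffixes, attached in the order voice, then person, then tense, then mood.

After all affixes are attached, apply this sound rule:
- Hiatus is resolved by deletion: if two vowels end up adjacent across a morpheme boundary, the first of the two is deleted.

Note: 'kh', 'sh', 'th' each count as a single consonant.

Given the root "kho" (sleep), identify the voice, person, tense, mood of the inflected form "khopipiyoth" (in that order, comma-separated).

Segment: kho-p-ip-i-yoth.
voice: -p → active.
person: -khuth/ip → 1st person.
tense: -i → remote past.
mood: -yoth → imperative.

active, 1st person, remote past, imperative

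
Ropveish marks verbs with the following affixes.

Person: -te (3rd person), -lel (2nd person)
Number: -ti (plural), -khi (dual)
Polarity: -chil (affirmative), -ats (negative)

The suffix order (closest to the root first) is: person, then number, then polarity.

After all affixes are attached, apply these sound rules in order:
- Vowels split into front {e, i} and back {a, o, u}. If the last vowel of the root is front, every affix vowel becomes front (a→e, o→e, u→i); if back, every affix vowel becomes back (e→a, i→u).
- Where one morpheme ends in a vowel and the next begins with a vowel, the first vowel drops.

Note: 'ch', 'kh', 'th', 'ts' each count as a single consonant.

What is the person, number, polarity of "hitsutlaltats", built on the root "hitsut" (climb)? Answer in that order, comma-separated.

Segment: hitsut-lel-ti-ats.
person: -lel → 2nd person.
number: -ti → plural.
polarity: -ats → negative.

2nd person, plural, negative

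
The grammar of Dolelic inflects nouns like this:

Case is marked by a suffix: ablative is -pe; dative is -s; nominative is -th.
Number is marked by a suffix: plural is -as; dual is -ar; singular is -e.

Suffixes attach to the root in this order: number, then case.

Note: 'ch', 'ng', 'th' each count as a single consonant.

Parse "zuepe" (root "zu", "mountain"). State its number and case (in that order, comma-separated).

singular, ablative

Segment: zu-e-pe.
number: -e → singular.
case: -pe → ablative.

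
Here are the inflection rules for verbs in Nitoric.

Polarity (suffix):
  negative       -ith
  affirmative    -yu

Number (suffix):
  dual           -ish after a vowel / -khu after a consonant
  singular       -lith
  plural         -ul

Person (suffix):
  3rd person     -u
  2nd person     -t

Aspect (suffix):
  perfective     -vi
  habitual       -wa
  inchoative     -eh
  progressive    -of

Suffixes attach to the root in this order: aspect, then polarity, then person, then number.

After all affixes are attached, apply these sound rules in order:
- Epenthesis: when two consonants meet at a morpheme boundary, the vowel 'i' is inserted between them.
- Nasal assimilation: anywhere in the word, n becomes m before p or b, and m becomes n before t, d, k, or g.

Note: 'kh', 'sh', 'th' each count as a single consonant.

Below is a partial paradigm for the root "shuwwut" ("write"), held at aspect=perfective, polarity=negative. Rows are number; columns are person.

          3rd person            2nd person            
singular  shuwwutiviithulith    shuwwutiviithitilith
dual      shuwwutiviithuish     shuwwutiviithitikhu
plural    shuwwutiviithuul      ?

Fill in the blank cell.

Attach aspect perfective -vi → shuwwutvi.
Attach polarity negative -ith → shuwwutviith.
Attach person 2nd person -t → shuwwutviitht.
Attach number plural -ul → shuwwutviithtul.
Apply epenthesis: shuwwutviithtul → shuwwutiviithitul.
Nasal assimilation: no change.

shuwwutiviithitul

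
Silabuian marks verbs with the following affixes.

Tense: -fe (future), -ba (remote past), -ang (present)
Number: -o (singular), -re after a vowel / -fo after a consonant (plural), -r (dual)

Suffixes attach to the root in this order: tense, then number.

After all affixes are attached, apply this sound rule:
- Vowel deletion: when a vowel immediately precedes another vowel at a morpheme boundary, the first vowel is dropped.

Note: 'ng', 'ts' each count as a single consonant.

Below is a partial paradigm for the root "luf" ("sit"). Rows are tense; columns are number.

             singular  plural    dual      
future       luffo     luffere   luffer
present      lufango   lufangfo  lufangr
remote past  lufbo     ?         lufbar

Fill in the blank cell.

lufbare

Attach tense remote past -ba → lufba.
Attach number plural -re (after vowel 'a') → lufbare.
Vowel deletion: no change.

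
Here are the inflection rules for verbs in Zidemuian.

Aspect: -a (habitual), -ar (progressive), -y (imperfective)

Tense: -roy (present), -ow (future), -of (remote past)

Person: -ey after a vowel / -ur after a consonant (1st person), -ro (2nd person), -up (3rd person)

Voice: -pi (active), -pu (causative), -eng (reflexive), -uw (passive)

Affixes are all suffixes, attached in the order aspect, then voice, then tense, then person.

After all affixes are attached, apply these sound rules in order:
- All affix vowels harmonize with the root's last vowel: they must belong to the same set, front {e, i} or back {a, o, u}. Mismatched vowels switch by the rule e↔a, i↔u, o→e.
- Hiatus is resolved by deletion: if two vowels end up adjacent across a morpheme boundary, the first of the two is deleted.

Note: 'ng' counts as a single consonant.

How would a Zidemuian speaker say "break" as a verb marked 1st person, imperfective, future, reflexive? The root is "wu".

wuyangowur

Attach aspect imperfective -y → wuy.
Attach voice reflexive -eng → wuyeng.
Attach tense future -ow → wuyengow.
Attach person 1st person -ur (after consonant 'w') → wuyengowur.
Apply vowel harmony: wuyengowur → wuyangowur.
Vowel deletion: no change.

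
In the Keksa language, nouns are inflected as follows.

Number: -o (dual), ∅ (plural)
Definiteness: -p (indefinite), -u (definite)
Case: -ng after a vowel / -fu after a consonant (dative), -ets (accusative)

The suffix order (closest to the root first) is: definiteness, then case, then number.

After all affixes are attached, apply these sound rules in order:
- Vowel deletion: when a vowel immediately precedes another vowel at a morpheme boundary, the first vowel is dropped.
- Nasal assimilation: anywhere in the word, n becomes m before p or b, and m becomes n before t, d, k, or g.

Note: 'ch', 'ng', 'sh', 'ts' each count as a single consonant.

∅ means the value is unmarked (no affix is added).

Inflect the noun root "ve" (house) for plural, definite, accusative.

vets

Attach definiteness definite -u → veu.
Attach case accusative -ets → veuets.
number = plural: zero marking, form stays veuets.
Apply vowel deletion: veuets → vets.
Nasal assimilation: no change.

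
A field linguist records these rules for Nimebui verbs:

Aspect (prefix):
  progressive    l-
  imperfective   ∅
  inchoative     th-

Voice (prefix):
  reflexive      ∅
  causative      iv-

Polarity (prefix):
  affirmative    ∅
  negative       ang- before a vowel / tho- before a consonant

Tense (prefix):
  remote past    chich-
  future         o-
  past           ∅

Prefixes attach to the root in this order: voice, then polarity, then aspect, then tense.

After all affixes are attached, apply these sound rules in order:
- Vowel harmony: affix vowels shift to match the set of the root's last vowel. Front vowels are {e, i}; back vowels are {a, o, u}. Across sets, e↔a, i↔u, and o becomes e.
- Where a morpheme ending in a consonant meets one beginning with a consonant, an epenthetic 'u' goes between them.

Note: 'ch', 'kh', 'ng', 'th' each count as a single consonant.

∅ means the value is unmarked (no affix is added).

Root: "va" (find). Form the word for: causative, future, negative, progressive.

Attach voice causative iv- → ivva.
Attach polarity negative ang- (before vowel 'i') → angivva.
Attach aspect progressive l- → langivva.
Attach tense future o- → olangivva.
Apply vowel harmony: olangivva → olanguvva.
Apply epenthesis: olanguvva → olanguvuva.

olanguvuva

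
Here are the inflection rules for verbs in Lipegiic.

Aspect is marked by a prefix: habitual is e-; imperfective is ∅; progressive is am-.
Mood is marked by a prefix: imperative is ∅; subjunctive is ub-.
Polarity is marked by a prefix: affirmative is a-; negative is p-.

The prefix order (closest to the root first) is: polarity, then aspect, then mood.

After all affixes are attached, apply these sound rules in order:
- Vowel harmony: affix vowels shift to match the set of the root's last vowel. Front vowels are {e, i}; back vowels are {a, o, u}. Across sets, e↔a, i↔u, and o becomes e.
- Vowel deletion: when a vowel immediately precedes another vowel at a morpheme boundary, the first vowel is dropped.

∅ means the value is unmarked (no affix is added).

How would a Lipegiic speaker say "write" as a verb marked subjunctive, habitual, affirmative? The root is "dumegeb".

ibedumegeb

Attach polarity affirmative a- → adumegeb.
Attach aspect habitual e- → eadumegeb.
Attach mood subjunctive ub- → ubeadumegeb.
Apply vowel harmony: ubeadumegeb → ibeedumegeb.
Apply vowel deletion: ibeedumegeb → ibedumegeb.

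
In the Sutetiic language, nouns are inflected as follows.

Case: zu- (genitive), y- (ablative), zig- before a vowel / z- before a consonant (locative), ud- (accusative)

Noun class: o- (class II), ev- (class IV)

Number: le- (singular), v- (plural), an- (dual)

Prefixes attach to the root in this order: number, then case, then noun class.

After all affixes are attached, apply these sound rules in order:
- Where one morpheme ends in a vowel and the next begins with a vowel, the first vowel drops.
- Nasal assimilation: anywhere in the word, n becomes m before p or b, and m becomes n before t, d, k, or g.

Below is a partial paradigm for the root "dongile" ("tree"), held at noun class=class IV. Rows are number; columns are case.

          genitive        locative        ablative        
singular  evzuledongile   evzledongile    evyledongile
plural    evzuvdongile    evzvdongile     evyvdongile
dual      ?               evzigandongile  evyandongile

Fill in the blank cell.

Attach number dual an- → andongile.
Attach case genitive zu- → zuandongile.
Attach noun class class IV ev- → evzuandongile.
Apply vowel deletion: evzuandongile → evzandongile.
Nasal assimilation: no change.

evzandongile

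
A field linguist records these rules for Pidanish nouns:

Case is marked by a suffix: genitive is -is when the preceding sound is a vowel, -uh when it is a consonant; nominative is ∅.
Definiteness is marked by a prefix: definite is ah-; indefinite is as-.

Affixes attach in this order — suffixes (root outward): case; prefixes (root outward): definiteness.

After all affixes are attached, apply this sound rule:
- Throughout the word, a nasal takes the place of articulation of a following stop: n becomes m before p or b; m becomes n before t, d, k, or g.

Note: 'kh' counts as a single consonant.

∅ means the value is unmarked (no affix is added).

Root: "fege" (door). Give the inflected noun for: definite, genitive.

ahfegeis

Attach case genitive -is (after vowel 'e') → fegeis.
Attach definiteness definite ah- → ahfegeis.
Nasal assimilation: no change.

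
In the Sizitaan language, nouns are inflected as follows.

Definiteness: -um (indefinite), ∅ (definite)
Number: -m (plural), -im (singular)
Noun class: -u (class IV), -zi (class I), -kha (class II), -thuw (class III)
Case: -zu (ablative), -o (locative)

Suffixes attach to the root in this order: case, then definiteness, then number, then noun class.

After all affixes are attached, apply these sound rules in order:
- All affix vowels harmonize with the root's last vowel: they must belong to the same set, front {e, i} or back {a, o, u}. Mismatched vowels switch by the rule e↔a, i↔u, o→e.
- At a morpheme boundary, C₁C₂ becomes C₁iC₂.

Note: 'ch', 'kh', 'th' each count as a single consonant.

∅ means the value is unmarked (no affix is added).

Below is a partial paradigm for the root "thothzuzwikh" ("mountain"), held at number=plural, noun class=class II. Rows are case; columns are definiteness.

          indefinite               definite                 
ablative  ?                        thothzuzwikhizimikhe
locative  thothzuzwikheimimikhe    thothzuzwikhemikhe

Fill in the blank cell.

thothzuzwikhiziimimikhe

Attach case ablative -zu → thothzuzwikhzu.
Attach definiteness indefinite -um → thothzuzwikhzuum.
Attach number plural -m → thothzuzwikhzuumm.
Attach noun class class II -kha → thothzuzwikhzuummkha.
Apply vowel harmony: thothzuzwikhzuummkha → thothzuzwikhziimmkhe.
Apply epenthesis: thothzuzwikhziimmkhe → thothzuzwikhiziimimikhe.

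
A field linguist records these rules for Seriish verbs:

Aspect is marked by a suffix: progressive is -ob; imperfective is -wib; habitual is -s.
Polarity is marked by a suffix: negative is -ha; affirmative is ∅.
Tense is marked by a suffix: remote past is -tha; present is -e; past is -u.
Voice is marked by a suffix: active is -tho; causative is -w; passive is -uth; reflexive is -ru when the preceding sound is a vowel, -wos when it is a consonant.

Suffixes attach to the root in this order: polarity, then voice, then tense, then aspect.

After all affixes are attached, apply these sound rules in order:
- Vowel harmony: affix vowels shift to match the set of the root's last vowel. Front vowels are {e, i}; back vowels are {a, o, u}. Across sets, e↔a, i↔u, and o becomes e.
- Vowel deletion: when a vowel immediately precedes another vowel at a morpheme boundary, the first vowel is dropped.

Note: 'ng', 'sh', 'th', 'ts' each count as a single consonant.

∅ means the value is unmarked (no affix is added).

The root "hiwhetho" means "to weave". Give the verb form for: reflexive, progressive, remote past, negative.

Attach polarity negative -ha → hiwhethoha.
Attach voice reflexive -ru (after vowel 'a') → hiwhethoharu.
Attach tense remote past -tha → hiwhethoharutha.
Attach aspect progressive -ob → hiwhethoharuthaob.
Vowel harmony: no change.
Apply vowel deletion: hiwhethoharuthaob → hiwhethoharuthob.

hiwhethoharuthob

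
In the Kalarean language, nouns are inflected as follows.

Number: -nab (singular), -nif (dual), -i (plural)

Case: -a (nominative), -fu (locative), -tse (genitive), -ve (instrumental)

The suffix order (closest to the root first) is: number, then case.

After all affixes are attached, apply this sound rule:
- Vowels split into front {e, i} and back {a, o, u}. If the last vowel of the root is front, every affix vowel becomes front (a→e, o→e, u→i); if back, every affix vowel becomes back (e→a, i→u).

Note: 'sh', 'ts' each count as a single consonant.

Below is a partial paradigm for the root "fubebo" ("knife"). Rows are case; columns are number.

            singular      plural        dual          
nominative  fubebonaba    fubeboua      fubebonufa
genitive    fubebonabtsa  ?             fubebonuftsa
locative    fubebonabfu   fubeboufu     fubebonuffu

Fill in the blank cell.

fubeboutsa

Attach number plural -i → fubeboi.
Attach case genitive -tse → fubeboitse.
Apply vowel harmony: fubeboitse → fubeboutsa.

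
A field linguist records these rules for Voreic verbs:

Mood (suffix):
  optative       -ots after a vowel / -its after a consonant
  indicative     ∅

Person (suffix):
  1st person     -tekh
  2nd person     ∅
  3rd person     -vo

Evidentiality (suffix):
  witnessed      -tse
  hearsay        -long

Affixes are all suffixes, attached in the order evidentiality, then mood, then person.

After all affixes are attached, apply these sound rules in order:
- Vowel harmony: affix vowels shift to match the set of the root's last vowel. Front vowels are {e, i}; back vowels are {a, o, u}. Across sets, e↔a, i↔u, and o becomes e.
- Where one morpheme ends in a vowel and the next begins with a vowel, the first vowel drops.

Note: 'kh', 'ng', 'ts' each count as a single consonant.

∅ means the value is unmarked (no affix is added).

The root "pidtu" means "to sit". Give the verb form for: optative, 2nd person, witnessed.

pidtutsots

Attach evidentiality witnessed -tse → pidtutse.
Attach mood optative -ots (after vowel 'e') → pidtutseots.
person = 2nd person: zero marking, form stays pidtutseots.
Apply vowel harmony: pidtutseots → pidtutsaots.
Apply vowel deletion: pidtutsaots → pidtutsots.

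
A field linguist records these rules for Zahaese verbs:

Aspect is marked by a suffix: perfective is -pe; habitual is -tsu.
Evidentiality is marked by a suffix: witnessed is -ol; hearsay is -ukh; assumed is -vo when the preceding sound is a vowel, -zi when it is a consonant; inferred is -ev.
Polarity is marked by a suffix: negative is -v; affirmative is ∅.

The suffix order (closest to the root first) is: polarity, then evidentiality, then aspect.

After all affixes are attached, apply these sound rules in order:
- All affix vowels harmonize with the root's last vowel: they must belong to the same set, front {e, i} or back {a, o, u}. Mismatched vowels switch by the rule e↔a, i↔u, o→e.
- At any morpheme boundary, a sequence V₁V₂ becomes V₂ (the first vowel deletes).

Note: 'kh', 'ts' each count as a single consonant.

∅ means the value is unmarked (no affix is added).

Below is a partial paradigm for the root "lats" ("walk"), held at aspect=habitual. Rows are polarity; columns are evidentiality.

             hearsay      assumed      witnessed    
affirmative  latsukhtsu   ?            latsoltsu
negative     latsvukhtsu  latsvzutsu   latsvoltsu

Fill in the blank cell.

polarity = affirmative: zero marking, form stays lats.
Attach evidentiality assumed -zi (after consonant 'ts') → latszi.
Attach aspect habitual -tsu → latszitsu.
Apply vowel harmony: latszitsu → latszutsu.
Vowel deletion: no change.

latszutsu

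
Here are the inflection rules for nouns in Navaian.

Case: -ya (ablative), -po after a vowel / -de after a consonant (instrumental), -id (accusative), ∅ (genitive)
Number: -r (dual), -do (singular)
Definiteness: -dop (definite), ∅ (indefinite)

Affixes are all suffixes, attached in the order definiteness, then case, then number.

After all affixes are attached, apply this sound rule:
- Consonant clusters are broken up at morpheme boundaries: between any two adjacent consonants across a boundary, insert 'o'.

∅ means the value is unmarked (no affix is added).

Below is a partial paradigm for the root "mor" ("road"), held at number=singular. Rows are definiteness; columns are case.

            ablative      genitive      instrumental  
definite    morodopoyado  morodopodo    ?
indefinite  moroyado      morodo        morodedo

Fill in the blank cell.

morodopodedo

Attach definiteness definite -dop → mordop.
Attach case instrumental -de (after consonant 'p') → mordopde.
Attach number singular -do → mordopdedo.
Apply epenthesis: mordopdedo → morodopodedo.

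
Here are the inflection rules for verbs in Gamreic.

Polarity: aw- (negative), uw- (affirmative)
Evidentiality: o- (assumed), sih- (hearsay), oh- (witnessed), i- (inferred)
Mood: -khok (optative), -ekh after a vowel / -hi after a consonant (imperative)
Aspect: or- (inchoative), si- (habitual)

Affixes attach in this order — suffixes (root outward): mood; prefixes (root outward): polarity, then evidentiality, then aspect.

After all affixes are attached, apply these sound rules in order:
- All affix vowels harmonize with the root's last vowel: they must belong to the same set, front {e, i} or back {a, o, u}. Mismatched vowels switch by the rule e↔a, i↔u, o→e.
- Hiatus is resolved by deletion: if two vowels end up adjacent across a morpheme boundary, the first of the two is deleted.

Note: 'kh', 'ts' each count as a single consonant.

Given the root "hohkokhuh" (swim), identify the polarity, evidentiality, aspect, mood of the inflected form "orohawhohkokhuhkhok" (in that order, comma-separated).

negative, witnessed, inchoative, optative

Segment: or-oh-aw-hohkokhuh-khok.
polarity: aw- → negative.
evidentiality: oh- → witnessed.
aspect: or- → inchoative.
mood: -khok → optative.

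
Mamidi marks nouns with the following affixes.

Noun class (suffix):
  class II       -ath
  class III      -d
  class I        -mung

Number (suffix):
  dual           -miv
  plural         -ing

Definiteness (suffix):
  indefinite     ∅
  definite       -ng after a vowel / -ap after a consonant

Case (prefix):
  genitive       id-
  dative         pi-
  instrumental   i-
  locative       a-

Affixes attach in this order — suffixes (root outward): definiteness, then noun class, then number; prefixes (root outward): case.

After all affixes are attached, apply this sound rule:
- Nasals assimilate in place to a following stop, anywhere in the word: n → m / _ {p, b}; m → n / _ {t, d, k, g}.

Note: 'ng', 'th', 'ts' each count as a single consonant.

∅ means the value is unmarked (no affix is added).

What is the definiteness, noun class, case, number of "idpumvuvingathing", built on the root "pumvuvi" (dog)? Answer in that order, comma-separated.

Segment: id-pumvuvi-ng-ath-ing.
definiteness: -ng/ap → definite.
noun class: -ath → class II.
case: id- → genitive.
number: -ing → plural.

definite, class II, genitive, plural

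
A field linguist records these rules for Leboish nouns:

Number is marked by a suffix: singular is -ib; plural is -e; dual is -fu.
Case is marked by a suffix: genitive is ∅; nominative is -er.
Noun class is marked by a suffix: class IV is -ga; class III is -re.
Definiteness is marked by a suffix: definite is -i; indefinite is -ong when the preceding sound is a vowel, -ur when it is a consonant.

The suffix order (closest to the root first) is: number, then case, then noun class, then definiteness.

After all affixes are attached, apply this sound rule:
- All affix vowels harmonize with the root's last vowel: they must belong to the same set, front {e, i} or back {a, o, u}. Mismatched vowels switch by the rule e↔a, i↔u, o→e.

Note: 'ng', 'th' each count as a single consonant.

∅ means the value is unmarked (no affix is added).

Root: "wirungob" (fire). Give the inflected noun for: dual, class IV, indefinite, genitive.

Attach number dual -fu → wirungobfu.
case = genitive: zero marking, form stays wirungobfu.
Attach noun class class IV -ga → wirungobfuga.
Attach definiteness indefinite -ong (after vowel 'a') → wirungobfugaong.
Vowel harmony: no change.

wirungobfugaong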